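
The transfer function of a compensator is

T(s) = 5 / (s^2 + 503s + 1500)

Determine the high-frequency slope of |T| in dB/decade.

Each pole contributes −20 dB/decade at high frequency; each zero contributes +20 dB/decade.
Net: 0 zero(s) − 2 pole(s) → -40 dB/decade.

-40 dB/decade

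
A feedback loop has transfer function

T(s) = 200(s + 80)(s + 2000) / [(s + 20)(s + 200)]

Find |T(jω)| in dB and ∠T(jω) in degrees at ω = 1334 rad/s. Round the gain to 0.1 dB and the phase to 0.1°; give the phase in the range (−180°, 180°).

At s = jω = j1334:
zero (s+80): 80 + j1334 → |·| = √(80²+1334²) = √1785956 ≈ 1336.4, ∠ = arctan(1334/80) ≈ 86.57°
zero (s+2000): 2000 + j1334 → |·| = √(2000²+1334²) = √5779556 ≈ 2404.1, ∠ = arctan(1334/2000) ≈ 33.70°
pole (s+20): 20 + j1334 → |·| = √(20²+1334²) = √1779956 ≈ 1334.1, ∠ = arctan(1334/20) ≈ 89.14°
pole (s+200): 200 + j1334 → |·| = √(200²+1334²) = √1819556 ≈ 1348.9, ∠ = arctan(1334/200) ≈ 81.47°
|T| = 200 · 3.2128e+06 / 1.7996e+06 ≈ 357.06
Gain = 20 log₁₀(357.06) ≈ 51.05 dB
∠T = 120.27° − 170.61° = -50.34°

51.1 dB, -50.3°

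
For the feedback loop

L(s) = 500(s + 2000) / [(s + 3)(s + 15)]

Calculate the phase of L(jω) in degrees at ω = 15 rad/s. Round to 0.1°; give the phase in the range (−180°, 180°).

At s = jω = j15:
zero (s+2000): 2000 + j15 → |·| = √(2000²+15²) = √4000225 ≈ 2000.1, ∠ = arctan(15/2000) ≈ 0.43°
pole (s+3): 3 + j15 → |·| = √(3²+15²) = √234 ≈ 15.297, ∠ = arctan(15/3) ≈ 78.69°
pole (s+15): 15 + j15 → |·| = √(15²+15²) = √450 ≈ 21.213, ∠ = arctan(15/15) ≈ 45.00°
∠L = 0.43° − 123.69° = -123.26°

-123.3°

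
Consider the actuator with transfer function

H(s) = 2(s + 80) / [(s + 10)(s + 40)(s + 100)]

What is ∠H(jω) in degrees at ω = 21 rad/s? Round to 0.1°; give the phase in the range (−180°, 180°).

At s = jω = j21:
zero (s+80): 80 + j21 → |·| = √(80²+21²) = √6841 ≈ 82.71, ∠ = arctan(21/80) ≈ 14.71°
pole (s+10): 10 + j21 → |·| = √(10²+21²) = √541 ≈ 23.259, ∠ = arctan(21/10) ≈ 64.54°
pole (s+40): 40 + j21 → |·| = √(40²+21²) = √2041 ≈ 45.177, ∠ = arctan(21/40) ≈ 27.70°
pole (s+100): 100 + j21 → |·| = √(100²+21²) = √10441 ≈ 102.18, ∠ = arctan(21/100) ≈ 11.86°
∠H = 14.71° − 104.10° = -89.39°

-89.4°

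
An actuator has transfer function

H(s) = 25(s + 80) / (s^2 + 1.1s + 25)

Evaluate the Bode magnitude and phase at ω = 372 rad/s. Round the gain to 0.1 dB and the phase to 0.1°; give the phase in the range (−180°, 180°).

At s = jω = j372:
zero (s+80): 80 + j372 → |·| = √(80²+372²) = √144784 ≈ 380.5, ∠ = arctan(372/80) ≈ 77.86°
quadratic: (j372)² + 1.1·j372 + 25 = -138359 + j409.2 → |·| ≈ 1.3836e+05, ∠ ≈ 179.83°
|H| = 25 · 380.5 / 1.3836e+05 ≈ 0.068752
Gain = 20 log₁₀(0.068752) ≈ -23.25 dB
∠H = 77.86° − 179.83° = -101.97°

-23.3 dB, -102.0°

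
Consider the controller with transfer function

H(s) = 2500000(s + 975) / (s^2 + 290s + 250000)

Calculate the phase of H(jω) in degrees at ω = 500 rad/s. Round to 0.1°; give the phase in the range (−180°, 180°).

At s = jω = j500:
zero (s+975): 975 + j500 → |·| = √(975²+500²) = √1200625 ≈ 1095.7, ∠ = arctan(500/975) ≈ 27.15°
quadratic: (j500)² + 290·j500 + 250000 = 0 + j145000 → |·| ≈ 1.45e+05, ∠ ≈ 90.00°
∠H = 27.15° − 90.00° = -62.85°

-62.9°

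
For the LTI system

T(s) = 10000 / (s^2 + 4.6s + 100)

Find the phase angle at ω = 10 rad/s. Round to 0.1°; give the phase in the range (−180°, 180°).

-90.0°

At s = jω = j10:
quadratic: (j10)² + 4.6·j10 + 100 = 0 + j46 → |·| ≈ 46, ∠ ≈ 90.00°
∠T = 0.00° − 90.00° = -90.00°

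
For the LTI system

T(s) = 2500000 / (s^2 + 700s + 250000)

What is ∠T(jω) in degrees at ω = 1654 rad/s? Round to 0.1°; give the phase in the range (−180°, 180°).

-155.0°

At s = jω = j1654:
quadratic: (j1654)² + 700·j1654 + 250000 = -2485716 + j1157800 → |·| ≈ 2.7421e+06, ∠ ≈ 155.02°
∠T = 0.00° − 155.02° = -155.02°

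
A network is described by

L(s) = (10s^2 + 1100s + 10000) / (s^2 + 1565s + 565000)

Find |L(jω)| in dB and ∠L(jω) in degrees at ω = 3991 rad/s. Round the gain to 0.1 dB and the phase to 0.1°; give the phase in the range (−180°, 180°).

Substitute s = j3991:
Numerator: 10(j3991)^2 + 1100(j3991) + 10000 = -159270810 + j4390100
Denominator: (j3991)^2 + 1565(j3991) + 565000 = -15363081 + j6245915
|N| = √(159270810² + 4390100²) ≈ 1.5933e+08, ∠N ≈ 178.42°
|D| = √(15363081² + 6245915²) ≈ 1.6584e+07, ∠D ≈ 157.88°
|L| = 1.5933e+08 / 1.6584e+07 ≈ 9.6075
Gain = 20 log₁₀(9.6075) ≈ 19.65 dB
∠L = 178.42° − 157.88° = 20.54°

19.7 dB, 20.5°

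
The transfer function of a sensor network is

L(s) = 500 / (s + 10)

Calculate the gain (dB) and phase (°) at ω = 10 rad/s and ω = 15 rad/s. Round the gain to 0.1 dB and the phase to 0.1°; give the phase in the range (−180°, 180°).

Substitute s = j10:
Numerator: 500 = 500 + j0
Denominator: (j10) + 10 = 10 + j10
|N| = √(500² + 0²) ≈ 500, ∠N ≈ 0.00°
|D| = √(10² + 10²) ≈ 14.142, ∠D ≈ 45.00°
|L| = 500 / 14.142 ≈ 35.356
Gain = 20 log₁₀(35.356) ≈ 30.97 dB
∠L = 0.00° − 45.00° = -45.00°

Substitute s = j15:
Numerator: 500 = 500 + j0
Denominator: (j15) + 10 = 10 + j15
|N| = √(500² + 0²) ≈ 500, ∠N ≈ 0.00°
|D| = √(10² + 15²) ≈ 18.028, ∠D ≈ 56.31°
|L| = 500 / 18.028 ≈ 27.735
Gain = 20 log₁₀(27.735) ≈ 28.86 dB
∠L = 0.00° − 56.31° = -56.31°

ω = 10: 31.0 dB, -45.0°; ω = 15: 28.9 dB, -56.3°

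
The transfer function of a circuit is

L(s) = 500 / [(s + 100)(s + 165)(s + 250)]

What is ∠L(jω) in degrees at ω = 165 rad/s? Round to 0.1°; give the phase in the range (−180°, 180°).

At s = jω = j165:
pole (s+100): 100 + j165 → |·| = √(100²+165²) = √37225 ≈ 192.94, ∠ = arctan(165/100) ≈ 58.78°
pole (s+165): 165 + j165 → |·| = √(165²+165²) = √54450 ≈ 233.35, ∠ = arctan(165/165) ≈ 45.00°
pole (s+250): 250 + j165 → |·| = √(250²+165²) = √89725 ≈ 299.54, ∠ = arctan(165/250) ≈ 33.42°
∠L = 0.00° − 137.20° = -137.20°

-137.2°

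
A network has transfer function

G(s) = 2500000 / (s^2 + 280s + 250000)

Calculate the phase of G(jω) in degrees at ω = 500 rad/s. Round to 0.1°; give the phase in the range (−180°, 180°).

At s = jω = j500:
quadratic: (j500)² + 280·j500 + 250000 = 0 + j140000 → |·| ≈ 1.4e+05, ∠ ≈ 90.00°
∠G = 0.00° − 90.00° = -90.00°

-90.0°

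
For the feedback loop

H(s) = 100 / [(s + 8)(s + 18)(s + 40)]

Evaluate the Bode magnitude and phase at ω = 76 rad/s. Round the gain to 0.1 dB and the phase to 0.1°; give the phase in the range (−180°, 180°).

At s = jω = j76:
pole (s+8): 8 + j76 → |·| = √(8²+76²) = √5840 ≈ 76.42, ∠ = arctan(76/8) ≈ 83.99°
pole (s+18): 18 + j76 → |·| = √(18²+76²) = √6100 ≈ 78.102, ∠ = arctan(76/18) ≈ 76.68°
pole (s+40): 40 + j76 → |·| = √(40²+76²) = √7376 ≈ 85.884, ∠ = arctan(76/40) ≈ 62.24°
|H| = 100 / 5.126e+05 ≈ 0.00019508
Gain = 20 log₁₀(0.00019508) ≈ -74.20 dB
∠H = 0.00° − 222.91° = -222.91° ≡ 137.09° (principal value)

-74.2 dB, 137.1°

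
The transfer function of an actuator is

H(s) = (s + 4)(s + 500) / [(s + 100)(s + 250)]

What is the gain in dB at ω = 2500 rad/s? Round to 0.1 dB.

0.1 dB

At s = jω = j2500:
zero (s+4): 4 + j2500 → |·| = √(4²+2500²) = √6250016 ≈ 2500, ∠ = arctan(2500/4) ≈ 89.91°
zero (s+500): 500 + j2500 → |·| = √(500²+2500²) = √6500000 ≈ 2549.5, ∠ = arctan(2500/500) ≈ 78.69°
pole (s+100): 100 + j2500 → |·| = √(100²+2500²) = √6260000 ≈ 2502, ∠ = arctan(2500/100) ≈ 87.71°
pole (s+250): 250 + j2500 → |·| = √(250²+2500²) = √6312500 ≈ 2512.5, ∠ = arctan(2500/250) ≈ 84.29°
|H| = 1 · 6.3738e+06 / 6.2863e+06 ≈ 1.0139
Gain = 20 log₁₀(1.0139) ≈ 0.12 dB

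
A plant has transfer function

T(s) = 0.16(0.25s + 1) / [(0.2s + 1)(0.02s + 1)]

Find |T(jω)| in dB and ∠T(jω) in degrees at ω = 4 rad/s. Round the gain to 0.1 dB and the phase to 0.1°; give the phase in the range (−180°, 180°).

-15.1 dB, 1.8°

At ω = 4 rad/s:
zero (1 + j4·0.25) = 1 + j1 → |·| ≈ 1.4142, ∠ ≈ 45.00°
pole (1 + j4·0.2) = 1 + j0.8 → |·| ≈ 1.2806, ∠ ≈ 38.66°
pole (1 + j4·0.02) = 1 + j0.08 → |·| ≈ 1.0032, ∠ ≈ 4.57°
|T| = 0.16 · 1.4142 / (1.2806 · 1.0032) ≈ 0.17613
Gain = 20 log₁₀(0.17613) ≈ -15.08 dB
∠T = (45.00°) − (38.66° + 4.57°) = 1.77°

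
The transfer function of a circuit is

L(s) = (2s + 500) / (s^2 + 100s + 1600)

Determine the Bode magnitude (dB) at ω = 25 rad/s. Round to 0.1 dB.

-14.6 dB

Substitute s = j25:
Numerator: 2(j25) + 500 = 500 + j50
Denominator: (j25)^2 + 100(j25) + 1600 = 975 + j2500
|N| = √(500² + 50²) ≈ 502.49, ∠N ≈ 5.71°
|D| = √(975² + 2500²) ≈ 2683.4, ∠D ≈ 68.69°
|L| = 502.49 / 2683.4 ≈ 0.18726
Gain = 20 log₁₀(0.18726) ≈ -14.55 dB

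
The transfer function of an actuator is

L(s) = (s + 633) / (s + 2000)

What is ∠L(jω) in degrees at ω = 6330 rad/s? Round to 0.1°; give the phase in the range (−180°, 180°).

Substitute s = j6330:
Numerator: (j6330) + 633 = 633 + j6330
Denominator: (j6330) + 2000 = 2000 + j6330
|N| = √(633² + 6330²) ≈ 6361.6, ∠N ≈ 84.29°
|D| = √(2000² + 6330²) ≈ 6638.4, ∠D ≈ 72.47°
∠L = 84.29° − 72.47° = 11.82°

11.8°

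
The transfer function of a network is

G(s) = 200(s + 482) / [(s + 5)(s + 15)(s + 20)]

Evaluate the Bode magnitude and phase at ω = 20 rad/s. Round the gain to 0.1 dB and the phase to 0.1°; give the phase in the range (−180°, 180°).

At s = jω = j20:
zero (s+482): 482 + j20 → |·| = √(482²+20²) = √232724 ≈ 482.41, ∠ = arctan(20/482) ≈ 2.38°
pole (s+5): 5 + j20 → |·| = √(5²+20²) = √425 ≈ 20.616, ∠ = arctan(20/5) ≈ 75.96°
pole (s+15): 15 + j20 → |·| = √(15²+20²) = √625 ≈ 25, ∠ = arctan(20/15) ≈ 53.13°
pole (s+20): 20 + j20 → |·| = √(20²+20²) = √800 ≈ 28.284, ∠ = arctan(20/20) ≈ 45.00°
|G| = 200 · 482.41 / 14578 ≈ 6.6183
Gain = 20 log₁₀(6.6183) ≈ 16.41 dB
∠G = 2.38° − 174.09° = -171.71°

16.4 dB, -171.7°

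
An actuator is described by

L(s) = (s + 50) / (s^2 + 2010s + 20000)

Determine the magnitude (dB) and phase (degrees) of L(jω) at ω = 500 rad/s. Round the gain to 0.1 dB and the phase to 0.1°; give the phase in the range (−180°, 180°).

Substitute s = j500:
Numerator: (j500) + 50 = 50 + j500
Denominator: (j500)^2 + 2010(j500) + 20000 = -230000 + j1005000
|N| = √(50² + 500²) ≈ 502.49, ∠N ≈ 84.29°
|D| = √(230000² + 1005000²) ≈ 1.031e+06, ∠D ≈ 102.89°
|L| = 502.49 / 1.031e+06 ≈ 0.00048738
Gain = 20 log₁₀(0.00048738) ≈ -66.24 dB
∠L = 84.29° − 102.89° = -18.60°

-66.2 dB, -18.6°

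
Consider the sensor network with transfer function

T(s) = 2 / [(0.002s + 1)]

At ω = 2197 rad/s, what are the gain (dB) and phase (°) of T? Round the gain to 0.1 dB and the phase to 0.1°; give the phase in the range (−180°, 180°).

-7.1 dB, -77.2°

At ω = 2197 rad/s:
pole (1 + j2197·0.002) = 1 + j4.394 → |·| ≈ 4.5064, ∠ ≈ 77.18°
|T| = 2 · 1 / (4.5064) ≈ 0.44381
Gain = 20 log₁₀(0.44381) ≈ -7.06 dB
∠T = (0°) − (77.18°) = -77.18°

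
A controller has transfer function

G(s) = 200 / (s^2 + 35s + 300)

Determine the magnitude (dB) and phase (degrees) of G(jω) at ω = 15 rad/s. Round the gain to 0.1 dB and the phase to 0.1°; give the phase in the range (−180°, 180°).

-8.5 dB, -81.9°

Substitute s = j15:
Numerator: 200 = 200 + j0
Denominator: (j15)^2 + 35(j15) + 300 = 75 + j525
|N| = √(200² + 0²) ≈ 200, ∠N ≈ 0.00°
|D| = √(75² + 525²) ≈ 530.33, ∠D ≈ 81.87°
|G| = 200 / 530.33 ≈ 0.37712
Gain = 20 log₁₀(0.37712) ≈ -8.47 dB
∠G = 0.00° − 81.87° = -81.87°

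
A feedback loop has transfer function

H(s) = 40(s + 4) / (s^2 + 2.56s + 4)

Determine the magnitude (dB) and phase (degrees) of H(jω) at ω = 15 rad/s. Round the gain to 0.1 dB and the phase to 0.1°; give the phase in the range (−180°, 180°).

8.8 dB, -95.1°

At s = jω = j15:
zero (s+4): 4 + j15 → |·| = √(4²+15²) = √241 ≈ 15.524, ∠ = arctan(15/4) ≈ 75.07°
quadratic: (j15)² + 2.56·j15 + 4 = -221 + j38.4 → |·| ≈ 224.31, ∠ ≈ 170.14°
|H| = 40 · 15.524 / 224.31 ≈ 2.7683
Gain = 20 log₁₀(2.7683) ≈ 8.84 dB
∠H = 75.07° − 170.14° = -95.07°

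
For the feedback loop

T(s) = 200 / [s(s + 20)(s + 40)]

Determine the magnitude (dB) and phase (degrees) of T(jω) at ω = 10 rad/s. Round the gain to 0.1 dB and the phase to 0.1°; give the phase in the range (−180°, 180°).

At s = jω = j10:
pole (s+20): 20 + j10 → |·| = √(20²+10²) = √500 ≈ 22.361, ∠ = arctan(10/20) ≈ 26.57°
pole (s+40): 40 + j10 → |·| = √(40²+10²) = √1700 ≈ 41.231, ∠ = arctan(10/40) ≈ 14.04°
pole at origin: |s| = 10, ∠ = 90.00° (in denominator)
|T| = 200 / 9219.7 ≈ 0.021693
Gain = 20 log₁₀(0.021693) ≈ -33.27 dB
∠T = 0.00° − 130.61° = -130.61°

-33.3 dB, -130.6°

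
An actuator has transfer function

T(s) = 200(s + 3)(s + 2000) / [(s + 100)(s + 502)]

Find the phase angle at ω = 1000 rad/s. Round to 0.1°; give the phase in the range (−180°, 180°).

At s = jω = j1000:
zero (s+3): 3 + j1000 → |·| = √(3²+1000²) = √1000009 ≈ 1000, ∠ = arctan(1000/3) ≈ 89.83°
zero (s+2000): 2000 + j1000 → |·| = √(2000²+1000²) = √5000000 ≈ 2236.1, ∠ = arctan(1000/2000) ≈ 26.57°
pole (s+100): 100 + j1000 → |·| = √(100²+1000²) = √1010000 ≈ 1005, ∠ = arctan(1000/100) ≈ 84.29°
pole (s+502): 502 + j1000 → |·| = √(502²+1000²) = √1252004 ≈ 1118.9, ∠ = arctan(1000/502) ≈ 63.34°
∠T = 116.40° − 147.63° = -31.23°

-31.2°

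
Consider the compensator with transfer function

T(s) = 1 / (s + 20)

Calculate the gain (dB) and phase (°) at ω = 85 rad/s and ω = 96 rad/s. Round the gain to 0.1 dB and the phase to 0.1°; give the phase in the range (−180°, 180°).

Substitute s = j85:
Numerator: 1 = 1 + j0
Denominator: (j85) + 20 = 20 + j85
|N| = √(1² + 0²) ≈ 1, ∠N ≈ 0.00°
|D| = √(20² + 85²) ≈ 87.321, ∠D ≈ 76.76°
|T| = 1 / 87.321 ≈ 0.011452
Gain = 20 log₁₀(0.011452) ≈ -38.82 dB
∠T = 0.00° − 76.76° = -76.76°

Substitute s = j96:
Numerator: 1 = 1 + j0
Denominator: (j96) + 20 = 20 + j96
|N| = √(1² + 0²) ≈ 1, ∠N ≈ 0.00°
|D| = √(20² + 96²) ≈ 98.061, ∠D ≈ 78.23°
|T| = 1 / 98.061 ≈ 0.010198
Gain = 20 log₁₀(0.010198) ≈ -39.83 dB
∠T = 0.00° − 78.23° = -78.23°

ω = 85: -38.8 dB, -76.8°; ω = 96: -39.8 dB, -78.2°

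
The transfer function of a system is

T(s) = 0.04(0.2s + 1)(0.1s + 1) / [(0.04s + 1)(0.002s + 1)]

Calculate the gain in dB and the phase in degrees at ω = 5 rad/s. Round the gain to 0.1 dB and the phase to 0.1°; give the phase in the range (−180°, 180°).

-24.2 dB, 59.7°

At ω = 5 rad/s:
zero (1 + j5·0.2) = 1 + j1 → |·| ≈ 1.4142, ∠ ≈ 45.00°
zero (1 + j5·0.1) = 1 + j0.5 → |·| ≈ 1.118, ∠ ≈ 26.57°
pole (1 + j5·0.04) = 1 + j0.2 → |·| ≈ 1.0198, ∠ ≈ 11.31°
pole (1 + j5·0.002) = 1 + j0.01 → |·| ≈ 1, ∠ ≈ 0.57°
|T| = 0.04 · 1.4142 · 1.118 / (1.0198 · 1) ≈ 0.062015
Gain = 20 log₁₀(0.062015) ≈ -24.15 dB
∠T = (45.00° + 26.57°) − (11.31° + 0.57°) = 59.69°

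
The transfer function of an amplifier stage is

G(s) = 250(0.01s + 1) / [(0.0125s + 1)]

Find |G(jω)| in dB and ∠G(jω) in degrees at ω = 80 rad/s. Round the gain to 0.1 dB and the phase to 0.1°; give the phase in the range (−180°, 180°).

47.1 dB, -6.3°

At ω = 80 rad/s:
zero (1 + j80·0.01) = 1 + j0.8 → |·| ≈ 1.2806, ∠ ≈ 38.66°
pole (1 + j80·0.0125) = 1 + j1 → |·| ≈ 1.4142, ∠ ≈ 45.00°
|G| = 250 · 1.2806 / (1.4142) ≈ 226.38
Gain = 20 log₁₀(226.38) ≈ 47.10 dB
∠G = (38.66°) − (45.00°) = -6.34°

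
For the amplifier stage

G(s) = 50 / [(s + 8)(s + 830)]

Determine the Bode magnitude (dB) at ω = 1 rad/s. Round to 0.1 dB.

-42.5 dB

At s = jω = j1:
pole (s+8): 8 + j1 → |·| = √(8²+1²) = √65 ≈ 8.0623, ∠ = arctan(1/8) ≈ 7.13°
pole (s+830): 830 + j1 → |·| = √(830²+1²) = √688901 ≈ 830, ∠ = arctan(1/830) ≈ 0.07°
|G| = 50 / 6691.7 ≈ 0.0074719
Gain = 20 log₁₀(0.0074719) ≈ -42.53 dB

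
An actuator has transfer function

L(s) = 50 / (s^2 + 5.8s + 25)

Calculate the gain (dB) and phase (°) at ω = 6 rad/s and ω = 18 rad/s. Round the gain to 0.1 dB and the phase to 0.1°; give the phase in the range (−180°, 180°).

ω = 6: 2.7 dB, -107.5°; ω = 18: -16.0 dB, -160.8°

At s = jω = j6:
quadratic: (j6)² + 5.8·j6 + 25 = -11 + j34.8 → |·| ≈ 36.497, ∠ ≈ 107.54°
|L| = 50 / 36.497 ≈ 1.37
Gain = 20 log₁₀(1.37) ≈ 2.73 dB
∠L = 0.00° − 107.54° = -107.54°

At s = jω = j18:
quadratic: (j18)² + 5.8·j18 + 25 = -299 + j104.4 → |·| ≈ 316.7, ∠ ≈ 160.75°
|L| = 50 / 316.7 ≈ 0.15788
Gain = 20 log₁₀(0.15788) ≈ -16.03 dB
∠L = 0.00° − 160.75° = -160.75°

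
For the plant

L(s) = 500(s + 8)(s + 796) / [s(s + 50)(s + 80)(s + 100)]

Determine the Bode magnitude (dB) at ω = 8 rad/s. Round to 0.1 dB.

At s = jω = j8:
zero (s+8): 8 + j8 → |·| = √(8²+8²) = √128 ≈ 11.314, ∠ = arctan(8/8) ≈ 45.00°
zero (s+796): 796 + j8 → |·| = √(796²+8²) = √633680 ≈ 796.04, ∠ = arctan(8/796) ≈ 0.58°
pole (s+50): 50 + j8 → |·| = √(50²+8²) = √2564 ≈ 50.636, ∠ = arctan(8/50) ≈ 9.09°
pole (s+80): 80 + j8 → |·| = √(80²+8²) = √6464 ≈ 80.399, ∠ = arctan(8/80) ≈ 5.71°
pole (s+100): 100 + j8 → |·| = √(100²+8²) = √10064 ≈ 100.32, ∠ = arctan(8/100) ≈ 4.57°
pole at origin: |s| = 8, ∠ = 90.00° (in denominator)
|L| = 500 · 9006.4 / 3.2673e+06 ≈ 1.3783
Gain = 20 log₁₀(1.3783) ≈ 2.79 dB

2.8 dB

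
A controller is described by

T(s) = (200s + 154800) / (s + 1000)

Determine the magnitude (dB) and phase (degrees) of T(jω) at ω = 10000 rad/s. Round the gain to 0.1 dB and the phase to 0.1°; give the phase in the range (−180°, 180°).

Substitute s = j10000:
Numerator: 200(j10000) + 154800 = 154800 + j2000000
Denominator: (j10000) + 1000 = 1000 + j10000
|N| = √(154800² + 2000000²) ≈ 2.006e+06, ∠N ≈ 85.57°
|D| = √(1000² + 10000²) ≈ 10050, ∠D ≈ 84.29°
|T| = 2.006e+06 / 10050 ≈ 199.6
Gain = 20 log₁₀(199.6) ≈ 46.00 dB
∠T = 85.57° − 84.29° = 1.28°

46.0 dB, 1.3°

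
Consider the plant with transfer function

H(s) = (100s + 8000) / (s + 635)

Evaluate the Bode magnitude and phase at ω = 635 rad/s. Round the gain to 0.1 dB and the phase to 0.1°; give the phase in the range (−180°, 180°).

37.1 dB, 37.8°

Substitute s = j635:
Numerator: 100(j635) + 8000 = 8000 + j63500
Denominator: (j635) + 635 = 635 + j635
|N| = √(8000² + 63500²) ≈ 64002, ∠N ≈ 82.82°
|D| = √(635² + 635²) ≈ 898.03, ∠D ≈ 45.00°
|H| = 64002 / 898.03 ≈ 71.269
Gain = 20 log₁₀(71.269) ≈ 37.06 dB
∠H = 82.82° − 45.00° = 37.82°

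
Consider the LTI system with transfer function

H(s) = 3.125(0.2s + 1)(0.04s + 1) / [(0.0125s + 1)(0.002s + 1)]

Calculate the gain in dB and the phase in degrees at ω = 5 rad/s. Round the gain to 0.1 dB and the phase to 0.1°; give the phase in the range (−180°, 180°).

At ω = 5 rad/s:
zero (1 + j5·0.2) = 1 + j1 → |·| ≈ 1.4142, ∠ ≈ 45.00°
zero (1 + j5·0.04) = 1 + j0.2 → |·| ≈ 1.0198, ∠ ≈ 11.31°
pole (1 + j5·0.0125) = 1 + j0.0625 → |·| ≈ 1.002, ∠ ≈ 3.58°
pole (1 + j5·0.002) = 1 + j0.01 → |·| ≈ 1, ∠ ≈ 0.57°
|H| = 3.125 · 1.4142 · 1.0198 / (1.002 · 1) ≈ 4.4979
Gain = 20 log₁₀(4.4979) ≈ 13.06 dB
∠H = (45.00° + 11.31°) − (3.58° + 0.57°) = 52.16°

13.1 dB, 52.2°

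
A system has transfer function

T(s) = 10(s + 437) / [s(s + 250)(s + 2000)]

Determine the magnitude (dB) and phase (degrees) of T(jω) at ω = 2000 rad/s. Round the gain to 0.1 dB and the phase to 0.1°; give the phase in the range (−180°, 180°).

-114.9 dB, -140.2°

At s = jω = j2000:
zero (s+437): 437 + j2000 → |·| = √(437²+2000²) = √4190969 ≈ 2047.2, ∠ = arctan(2000/437) ≈ 77.67°
pole (s+250): 250 + j2000 → |·| = √(250²+2000²) = √4062500 ≈ 2015.6, ∠ = arctan(2000/250) ≈ 82.87°
pole (s+2000): 2000 + j2000 → |·| = √(2000²+2000²) = √8000000 ≈ 2828.4, ∠ = arctan(2000/2000) ≈ 45.00°
pole at origin: |s| = 2000, ∠ = 90.00° (in denominator)
|T| = 10 · 2047.2 / 1.1402e+10 ≈ 1.7955e-06
Gain = 20 log₁₀(1.7955e-06) ≈ -114.92 dB
∠T = 77.67° − 217.87° = -140.20°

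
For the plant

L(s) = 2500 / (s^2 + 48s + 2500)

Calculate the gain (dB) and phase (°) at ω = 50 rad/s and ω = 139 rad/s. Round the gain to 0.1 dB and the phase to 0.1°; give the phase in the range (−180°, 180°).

ω = 50: 0.4 dB, -90.0°; ω = 139: -17.2 dB, -158.4°

At s = jω = j50:
quadratic: (j50)² + 48·j50 + 2500 = 0 + j2400 → |·| ≈ 2400, ∠ ≈ 90.00°
|L| = 2500 / 2400 ≈ 1.0417
Gain = 20 log₁₀(1.0417) ≈ 0.35 dB
∠L = 0.00° − 90.00° = -90.00°

At s = jω = j139:
quadratic: (j139)² + 48·j139 + 2500 = -16821 + j6672 → |·| ≈ 18096, ∠ ≈ 158.36°
|L| = 2500 / 18096 ≈ 0.13815
Gain = 20 log₁₀(0.13815) ≈ -17.19 dB
∠L = 0.00° − 158.36° = -158.36°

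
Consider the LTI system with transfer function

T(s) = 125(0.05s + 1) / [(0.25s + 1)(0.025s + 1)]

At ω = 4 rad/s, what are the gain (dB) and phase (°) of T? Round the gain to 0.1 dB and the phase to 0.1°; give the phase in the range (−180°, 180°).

At ω = 4 rad/s:
zero (1 + j4·0.05) = 1 + j0.2 → |·| ≈ 1.0198, ∠ ≈ 11.31°
pole (1 + j4·0.25) = 1 + j1 → |·| ≈ 1.4142, ∠ ≈ 45.00°
pole (1 + j4·0.025) = 1 + j0.1 → |·| ≈ 1.005, ∠ ≈ 5.71°
|T| = 125 · 1.0198 / (1.4142 · 1.005) ≈ 89.691
Gain = 20 log₁₀(89.691) ≈ 39.05 dB
∠T = (11.31°) − (45.00° + 5.71°) = -39.40°

39.1 dB, -39.4°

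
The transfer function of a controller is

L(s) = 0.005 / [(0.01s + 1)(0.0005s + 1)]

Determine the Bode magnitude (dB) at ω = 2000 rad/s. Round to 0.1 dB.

At ω = 2000 rad/s:
pole (1 + j2000·0.01) = 1 + j20 → |·| ≈ 20.025, ∠ ≈ 87.14°
pole (1 + j2000·0.0005) = 1 + j1 → |·| ≈ 1.4142, ∠ ≈ 45.00°
|L| = 0.005 · 1 / (20.025 · 1.4142) ≈ 0.00017656
Gain = 20 log₁₀(0.00017656) ≈ -75.06 dB

-75.1 dB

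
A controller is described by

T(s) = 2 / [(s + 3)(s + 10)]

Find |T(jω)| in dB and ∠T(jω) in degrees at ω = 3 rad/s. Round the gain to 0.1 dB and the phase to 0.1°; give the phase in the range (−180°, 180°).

-26.9 dB, -61.7°

At s = jω = j3:
pole (s+3): 3 + j3 → |·| = √(3²+3²) = √18 ≈ 4.2426, ∠ = arctan(3/3) ≈ 45.00°
pole (s+10): 10 + j3 → |·| = √(10²+3²) = √109 ≈ 10.44, ∠ = arctan(3/10) ≈ 16.70°
|T| = 2 / 44.293 ≈ 0.045154
Gain = 20 log₁₀(0.045154) ≈ -26.91 dB
∠T = 0.00° − 61.70° = -61.70°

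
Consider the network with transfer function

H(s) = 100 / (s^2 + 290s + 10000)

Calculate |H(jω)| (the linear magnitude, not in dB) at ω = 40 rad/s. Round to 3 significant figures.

0.00698

Substitute s = j40:
Numerator: 100 = 100 + j0
Denominator: (j40)^2 + 290(j40) + 10000 = 8400 + j11600
|N| = √(100² + 0²) ≈ 100, ∠N ≈ 0.00°
|D| = √(8400² + 11600²) ≈ 14322, ∠D ≈ 54.09°
|H| = 100 / 14322 ≈ 0.0069823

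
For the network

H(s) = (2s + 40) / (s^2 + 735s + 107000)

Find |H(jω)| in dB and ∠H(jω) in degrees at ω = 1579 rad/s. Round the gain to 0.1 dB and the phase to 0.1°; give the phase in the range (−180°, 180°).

-58.5 dB, -64.8°

Substitute s = j1579:
Numerator: 2(j1579) + 40 = 40 + j3158
Denominator: (j1579)^2 + 735(j1579) + 107000 = -2386241 + j1160565
|N| = √(40² + 3158²) ≈ 3158.3, ∠N ≈ 89.27°
|D| = √(2386241² + 1160565²) ≈ 2.6535e+06, ∠D ≈ 154.06°
|H| = 3158.3 / 2.6535e+06 ≈ 0.0011902
Gain = 20 log₁₀(0.0011902) ≈ -58.49 dB
∠H = 89.27° − 154.06° = -64.79°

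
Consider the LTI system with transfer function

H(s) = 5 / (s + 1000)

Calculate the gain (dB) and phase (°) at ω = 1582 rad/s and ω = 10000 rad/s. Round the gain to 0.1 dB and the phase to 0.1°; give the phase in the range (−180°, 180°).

ω = 1582: -51.5 dB, -57.7°; ω = 10000: -66.1 dB, -84.3°

Substitute s = j1582:
Numerator: 5 = 5 + j0
Denominator: (j1582) + 1000 = 1000 + j1582
|N| = √(5² + 0²) ≈ 5, ∠N ≈ 0.00°
|D| = √(1000² + 1582²) ≈ 1871.6, ∠D ≈ 57.70°
|H| = 5 / 1871.6 ≈ 0.0026715
Gain = 20 log₁₀(0.0026715) ≈ -51.46 dB
∠H = 0.00° − 57.70° = -57.70°

Substitute s = j10000:
Numerator: 5 = 5 + j0
Denominator: (j10000) + 1000 = 1000 + j10000
|N| = √(5² + 0²) ≈ 5, ∠N ≈ 0.00°
|D| = √(1000² + 10000²) ≈ 10050, ∠D ≈ 84.29°
|H| = 5 / 10050 ≈ 0.00049751
Gain = 20 log₁₀(0.00049751) ≈ -66.06 dB
∠H = 0.00° − 84.29° = -84.29°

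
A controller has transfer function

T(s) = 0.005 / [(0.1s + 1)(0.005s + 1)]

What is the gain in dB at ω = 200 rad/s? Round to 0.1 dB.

-75.1 dB

At ω = 200 rad/s:
pole (1 + j200·0.1) = 1 + j20 → |·| ≈ 20.025, ∠ ≈ 87.14°
pole (1 + j200·0.005) = 1 + j1 → |·| ≈ 1.4142, ∠ ≈ 45.00°
|T| = 0.005 · 1 / (20.025 · 1.4142) ≈ 0.00017656
Gain = 20 log₁₀(0.00017656) ≈ -75.06 dB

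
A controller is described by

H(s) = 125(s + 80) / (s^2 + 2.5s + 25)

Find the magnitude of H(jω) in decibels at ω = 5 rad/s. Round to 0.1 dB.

At s = jω = j5:
zero (s+80): 80 + j5 → |·| = √(80²+5²) = √6425 ≈ 80.156, ∠ = arctan(5/80) ≈ 3.58°
quadratic: (j5)² + 2.5·j5 + 25 = 0 + j12.5 → |·| ≈ 12.5, ∠ ≈ 90.00°
|H| = 125 · 80.156 / 12.5 ≈ 801.56
Gain = 20 log₁₀(801.56) ≈ 58.08 dB

58.1 dB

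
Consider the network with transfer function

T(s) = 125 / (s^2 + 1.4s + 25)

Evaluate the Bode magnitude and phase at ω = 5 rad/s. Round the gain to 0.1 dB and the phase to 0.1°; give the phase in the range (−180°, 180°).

25.0 dB, -90.0°

At s = jω = j5:
quadratic: (j5)² + 1.4·j5 + 25 = 0 + j7 → |·| ≈ 7, ∠ ≈ 90.00°
|T| = 125 / 7 ≈ 17.857
Gain = 20 log₁₀(17.857) ≈ 25.04 dB
∠T = 0.00° − 90.00° = -90.00°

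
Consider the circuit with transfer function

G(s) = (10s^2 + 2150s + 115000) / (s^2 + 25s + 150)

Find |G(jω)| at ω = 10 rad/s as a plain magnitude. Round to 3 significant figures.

455

Substitute s = j10:
Numerator: 10(j10)^2 + 2150(j10) + 115000 = 114000 + j21500
Denominator: (j10)^2 + 25(j10) + 150 = 50 + j250
|N| = √(114000² + 21500²) ≈ 1.1601e+05, ∠N ≈ 10.68°
|D| = √(50² + 250²) ≈ 254.95, ∠D ≈ 78.69°
|G| = 1.1601e+05 / 254.95 ≈ 455.03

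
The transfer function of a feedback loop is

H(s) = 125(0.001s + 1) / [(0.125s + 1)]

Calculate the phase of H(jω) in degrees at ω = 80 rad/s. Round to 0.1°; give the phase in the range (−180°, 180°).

At ω = 80 rad/s:
zero (1 + j80·0.001) = 1 + j0.08 → |·| ≈ 1.0032, ∠ ≈ 4.57°
pole (1 + j80·0.125) = 1 + j10 → |·| ≈ 10.05, ∠ ≈ 84.29°
∠H = (4.57°) − (84.29°) = -79.72°

-79.7°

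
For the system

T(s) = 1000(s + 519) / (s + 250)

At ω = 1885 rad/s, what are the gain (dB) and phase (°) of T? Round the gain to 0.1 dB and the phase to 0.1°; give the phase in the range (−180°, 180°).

At s = jω = j1885:
zero (s+519): 519 + j1885 → |·| = √(519²+1885²) = √3822586 ≈ 1955.1, ∠ = arctan(1885/519) ≈ 74.61°
pole (s+250): 250 + j1885 → |·| = √(250²+1885²) = √3615725 ≈ 1901.5, ∠ = arctan(1885/250) ≈ 82.45°
|T| = 1000 · 1955.1 / 1901.5 ≈ 1028.2
Gain = 20 log₁₀(1028.2) ≈ 60.24 dB
∠T = 74.61° − 82.45° = -7.84°

60.2 dB, -7.8°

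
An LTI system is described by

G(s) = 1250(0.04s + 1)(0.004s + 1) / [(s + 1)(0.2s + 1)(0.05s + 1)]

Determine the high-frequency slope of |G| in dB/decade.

-20 dB/decade

Each pole contributes −20 dB/decade at high frequency; each zero contributes +20 dB/decade.
Net: 2 zero(s) − 3 pole(s) → -20 dB/decade.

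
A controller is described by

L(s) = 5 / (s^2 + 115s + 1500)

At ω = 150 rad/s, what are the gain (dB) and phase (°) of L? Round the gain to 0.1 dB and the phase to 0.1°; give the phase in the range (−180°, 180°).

-74.7 dB, -140.6°

Substitute s = j150:
Numerator: 5 = 5 + j0
Denominator: (j150)^2 + 115(j150) + 1500 = -21000 + j17250
|N| = √(5² + 0²) ≈ 5, ∠N ≈ 0.00°
|D| = √(21000² + 17250²) ≈ 27177, ∠D ≈ 140.60°
|L| = 5 / 27177 ≈ 0.00018398
Gain = 20 log₁₀(0.00018398) ≈ -74.70 dB
∠L = 0.00° − 140.60° = -140.60°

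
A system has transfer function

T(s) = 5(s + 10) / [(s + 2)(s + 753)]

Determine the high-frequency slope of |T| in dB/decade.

-20 dB/decade

Each pole contributes −20 dB/decade at high frequency; each zero contributes +20 dB/decade.
Net: 1 zero(s) − 2 pole(s) → -20 dB/decade.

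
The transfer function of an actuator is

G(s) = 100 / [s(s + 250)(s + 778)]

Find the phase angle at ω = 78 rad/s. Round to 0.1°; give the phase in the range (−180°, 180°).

-113.1°

At s = jω = j78:
pole (s+250): 250 + j78 → |·| = √(250²+78²) = √68584 ≈ 261.89, ∠ = arctan(78/250) ≈ 17.33°
pole (s+778): 778 + j78 → |·| = √(778²+78²) = √611368 ≈ 781.9, ∠ = arctan(78/778) ≈ 5.73°
pole at origin: |s| = 78, ∠ = 90.00° (in denominator)
∠G = 0.00° − 113.06° = -113.06°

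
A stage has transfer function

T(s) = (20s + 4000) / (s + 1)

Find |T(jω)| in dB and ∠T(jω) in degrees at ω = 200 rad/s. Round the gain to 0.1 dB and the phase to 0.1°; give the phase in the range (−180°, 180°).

29.0 dB, -44.7°

Substitute s = j200:
Numerator: 20(j200) + 4000 = 4000 + j4000
Denominator: (j200) + 1 = 1 + j200
|N| = √(4000² + 4000²) ≈ 5656.9, ∠N ≈ 45.00°
|D| = √(1² + 200²) ≈ 200, ∠D ≈ 89.71°
|T| = 5656.9 / 200 ≈ 28.284
Gain = 20 log₁₀(28.284) ≈ 29.03 dB
∠T = 45.00° − 89.71° = -44.71°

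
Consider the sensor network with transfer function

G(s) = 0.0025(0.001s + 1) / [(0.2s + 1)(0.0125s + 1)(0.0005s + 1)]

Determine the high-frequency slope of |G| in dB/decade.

Each pole contributes −20 dB/decade at high frequency; each zero contributes +20 dB/decade.
Net: 1 zero(s) − 3 pole(s) → -40 dB/decade.

-40 dB/decade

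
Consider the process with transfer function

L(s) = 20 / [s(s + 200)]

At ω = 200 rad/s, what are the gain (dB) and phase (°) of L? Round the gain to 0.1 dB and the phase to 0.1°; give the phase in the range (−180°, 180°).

-69.0 dB, -135.0°

At s = jω = j200:
pole (s+200): 200 + j200 → |·| = √(200²+200²) = √80000 ≈ 282.84, ∠ = arctan(200/200) ≈ 45.00°
pole at origin: |s| = 200, ∠ = 90.00° (in denominator)
|L| = 20 / 56568 ≈ 0.00035356
Gain = 20 log₁₀(0.00035356) ≈ -69.03 dB
∠L = 0.00° − 135.00° = -135.00°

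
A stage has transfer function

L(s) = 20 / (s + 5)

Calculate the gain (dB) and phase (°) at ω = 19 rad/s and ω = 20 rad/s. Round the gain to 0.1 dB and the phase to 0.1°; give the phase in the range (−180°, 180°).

ω = 19: 0.2 dB, -75.3°; ω = 20: -0.3 dB, -76.0°

Substitute s = j19:
Numerator: 20 = 20 + j0
Denominator: (j19) + 5 = 5 + j19
|N| = √(20² + 0²) ≈ 20, ∠N ≈ 0.00°
|D| = √(5² + 19²) ≈ 19.647, ∠D ≈ 75.26°
|L| = 20 / 19.647 ≈ 1.018
Gain = 20 log₁₀(1.018) ≈ 0.15 dB
∠L = 0.00° − 75.26° = -75.26°

Substitute s = j20:
Numerator: 20 = 20 + j0
Denominator: (j20) + 5 = 5 + j20
|N| = √(20² + 0²) ≈ 20, ∠N ≈ 0.00°
|D| = √(5² + 20²) ≈ 20.616, ∠D ≈ 75.96°
|L| = 20 / 20.616 ≈ 0.97012
Gain = 20 log₁₀(0.97012) ≈ -0.26 dB
∠L = 0.00° − 75.96° = -75.96°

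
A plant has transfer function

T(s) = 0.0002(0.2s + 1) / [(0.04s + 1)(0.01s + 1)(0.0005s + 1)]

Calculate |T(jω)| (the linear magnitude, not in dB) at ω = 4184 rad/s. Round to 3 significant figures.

1.03e-05

At ω = 4184 rad/s:
zero (1 + j4184·0.2) = 1 + j836.8 → |·| ≈ 836.8, ∠ ≈ 89.93°
pole (1 + j4184·0.04) = 1 + j167.36 → |·| ≈ 167.36, ∠ ≈ 89.66°
pole (1 + j4184·0.01) = 1 + j41.84 → |·| ≈ 41.852, ∠ ≈ 88.63°
pole (1 + j4184·0.0005) = 1 + j2.092 → |·| ≈ 2.3187, ∠ ≈ 64.45°
|T| = 0.0002 · 836.8 / (167.36 · 41.852 · 2.3187) ≈ 1.0305e-05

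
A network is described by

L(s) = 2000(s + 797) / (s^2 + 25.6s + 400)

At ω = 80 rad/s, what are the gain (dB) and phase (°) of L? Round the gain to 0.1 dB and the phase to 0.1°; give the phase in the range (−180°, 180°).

At s = jω = j80:
zero (s+797): 797 + j80 → |·| = √(797²+80²) = √641609 ≈ 801, ∠ = arctan(80/797) ≈ 5.73°
quadratic: (j80)² + 25.6·j80 + 400 = -6000 + j2048 → |·| ≈ 6339.9, ∠ ≈ 161.15°
|L| = 2000 · 801 / 6339.9 ≈ 252.69
Gain = 20 log₁₀(252.69) ≈ 48.05 dB
∠L = 5.73° − 161.15° = -155.42°

48.1 dB, -155.4°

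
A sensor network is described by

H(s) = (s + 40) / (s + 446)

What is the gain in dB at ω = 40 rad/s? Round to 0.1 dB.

-18.0 dB

Substitute s = j40:
Numerator: (j40) + 40 = 40 + j40
Denominator: (j40) + 446 = 446 + j40
|N| = √(40² + 40²) ≈ 56.569, ∠N ≈ 45.00°
|D| = √(446² + 40²) ≈ 447.79, ∠D ≈ 5.12°
|H| = 56.569 / 447.79 ≈ 0.12633
Gain = 20 log₁₀(0.12633) ≈ -17.97 dB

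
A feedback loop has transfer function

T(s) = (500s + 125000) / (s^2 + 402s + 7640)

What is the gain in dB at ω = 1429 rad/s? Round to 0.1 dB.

Substitute s = j1429:
Numerator: 500(j1429) + 125000 = 125000 + j714500
Denominator: (j1429)^2 + 402(j1429) + 7640 = -2034401 + j574458
|N| = √(125000² + 714500²) ≈ 7.2535e+05, ∠N ≈ 80.08°
|D| = √(2034401² + 574458²) ≈ 2.114e+06, ∠D ≈ 164.23°
|T| = 7.2535e+05 / 2.114e+06 ≈ 0.34312
Gain = 20 log₁₀(0.34312) ≈ -9.29 dB

-9.3 dB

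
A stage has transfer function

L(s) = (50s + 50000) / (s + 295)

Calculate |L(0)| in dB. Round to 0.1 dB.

L(0) = 50000 / 295 ≈ 169.49
20 log₁₀(169.49) ≈ 44.58 dB

44.6 dB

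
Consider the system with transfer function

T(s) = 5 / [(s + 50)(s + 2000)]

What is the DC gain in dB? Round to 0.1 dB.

-86.0 dB

T(0) = 5 / (50·2000) = 5e-05
20 log₁₀(5e-05) ≈ -86.02 dB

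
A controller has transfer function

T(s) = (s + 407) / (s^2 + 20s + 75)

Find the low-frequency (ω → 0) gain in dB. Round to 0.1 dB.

14.7 dB

T(0) = 407 / 75 ≈ 5.4267
20 log₁₀(5.4267) ≈ 14.69 dB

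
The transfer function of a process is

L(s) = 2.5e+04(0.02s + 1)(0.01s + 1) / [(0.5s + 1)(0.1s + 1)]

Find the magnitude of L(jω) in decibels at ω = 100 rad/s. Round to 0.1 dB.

At ω = 100 rad/s:
zero (1 + j100·0.02) = 1 + j2 → |·| ≈ 2.2361, ∠ ≈ 63.43°
zero (1 + j100·0.01) = 1 + j1 → |·| ≈ 1.4142, ∠ ≈ 45.00°
pole (1 + j100·0.5) = 1 + j50 → |·| ≈ 50.01, ∠ ≈ 88.85°
pole (1 + j100·0.1) = 1 + j10 → |·| ≈ 10.05, ∠ ≈ 84.29°
|L| = 2.5e+04 · 2.2361 · 1.4142 / (50.01 · 10.05) ≈ 157.3
Gain = 20 log₁₀(157.3) ≈ 43.93 dB

43.9 dB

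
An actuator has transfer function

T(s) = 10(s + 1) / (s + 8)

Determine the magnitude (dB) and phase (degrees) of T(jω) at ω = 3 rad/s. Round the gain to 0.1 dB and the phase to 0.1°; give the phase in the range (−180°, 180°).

11.4 dB, 51.0°

At s = jω = j3:
zero (s+1): 1 + j3 → |·| = √(1²+3²) = √10 ≈ 3.1623, ∠ = arctan(3/1) ≈ 71.57°
pole (s+8): 8 + j3 → |·| = √(8²+3²) = √73 ≈ 8.544, ∠ = arctan(3/8) ≈ 20.56°
|T| = 10 · 3.1623 / 8.544 ≈ 3.7012
Gain = 20 log₁₀(3.7012) ≈ 11.37 dB
∠T = 71.57° − 20.56° = 51.01°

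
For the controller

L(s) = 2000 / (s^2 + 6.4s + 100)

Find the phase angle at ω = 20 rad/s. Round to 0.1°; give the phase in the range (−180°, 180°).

-156.9°

At s = jω = j20:
quadratic: (j20)² + 6.4·j20 + 100 = -300 + j128 → |·| ≈ 326.17, ∠ ≈ 156.89°
∠L = 0.00° − 156.89° = -156.89°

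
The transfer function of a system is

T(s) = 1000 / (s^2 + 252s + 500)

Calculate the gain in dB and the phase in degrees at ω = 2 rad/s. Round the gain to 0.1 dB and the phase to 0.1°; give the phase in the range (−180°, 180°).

3.0 dB, -45.5°

Substitute s = j2:
Numerator: 1000 = 1000 + j0
Denominator: (j2)^2 + 252(j2) + 500 = 496 + j504
|N| = √(1000² + 0²) ≈ 1000, ∠N ≈ 0.00°
|D| = √(496² + 504²) ≈ 707.13, ∠D ≈ 45.46°
|T| = 1000 / 707.13 ≈ 1.4142
Gain = 20 log₁₀(1.4142) ≈ 3.01 dB
∠T = 0.00° − 45.46° = -45.46°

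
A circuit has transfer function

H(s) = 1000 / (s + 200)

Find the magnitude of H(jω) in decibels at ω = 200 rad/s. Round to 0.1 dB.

Substitute s = j200:
Numerator: 1000 = 1000 + j0
Denominator: (j200) + 200 = 200 + j200
|N| = √(1000² + 0²) ≈ 1000, ∠N ≈ 0.00°
|D| = √(200² + 200²) ≈ 282.84, ∠D ≈ 45.00°
|H| = 1000 / 282.84 ≈ 3.5356
Gain = 20 log₁₀(3.5356) ≈ 10.97 dB

11.0 dB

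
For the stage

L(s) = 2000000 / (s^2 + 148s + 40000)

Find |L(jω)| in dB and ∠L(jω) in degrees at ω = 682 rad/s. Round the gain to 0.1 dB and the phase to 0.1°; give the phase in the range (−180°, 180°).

At s = jω = j682:
quadratic: (j682)² + 148·j682 + 40000 = -425124 + j100936 → |·| ≈ 4.3694e+05, ∠ ≈ 166.64°
|L| = 2000000 / 4.3694e+05 ≈ 4.5773
Gain = 20 log₁₀(4.5773) ≈ 13.21 dB
∠L = 0.00° − 166.64° = -166.64°

13.2 dB, -166.6°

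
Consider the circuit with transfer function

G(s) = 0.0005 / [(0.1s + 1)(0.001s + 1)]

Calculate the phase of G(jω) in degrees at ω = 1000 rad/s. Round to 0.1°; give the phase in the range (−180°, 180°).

At ω = 1000 rad/s:
pole (1 + j1000·0.1) = 1 + j100 → |·| ≈ 100, ∠ ≈ 89.43°
pole (1 + j1000·0.001) = 1 + j1 → |·| ≈ 1.4142, ∠ ≈ 45.00°
∠G = (0°) − (89.43° + 45.00°) = -134.43°

-134.4°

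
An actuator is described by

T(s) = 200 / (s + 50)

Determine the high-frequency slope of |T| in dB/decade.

-20 dB/decade

Each pole contributes −20 dB/decade at high frequency; each zero contributes +20 dB/decade.
Net: 0 zero(s) − 1 pole(s) → -20 dB/decade.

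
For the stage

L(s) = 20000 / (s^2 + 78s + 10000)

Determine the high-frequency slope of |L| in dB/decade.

-40 dB/decade

Each pole contributes −20 dB/decade at high frequency; each zero contributes +20 dB/decade.
Net: 0 zero(s) − 2 pole(s) → -40 dB/decade.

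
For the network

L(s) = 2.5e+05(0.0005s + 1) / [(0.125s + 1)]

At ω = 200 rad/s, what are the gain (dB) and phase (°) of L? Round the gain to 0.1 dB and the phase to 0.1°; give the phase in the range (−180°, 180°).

80.0 dB, -82.0°

At ω = 200 rad/s:
zero (1 + j200·0.0005) = 1 + j0.1 → |·| ≈ 1.005, ∠ ≈ 5.71°
pole (1 + j200·0.125) = 1 + j25 → |·| ≈ 25.02, ∠ ≈ 87.71°
|L| = 2.5e+05 · 1.005 / (25.02) ≈ 10042
Gain = 20 log₁₀(10042) ≈ 80.04 dB
∠L = (5.71°) − (87.71°) = -82.00°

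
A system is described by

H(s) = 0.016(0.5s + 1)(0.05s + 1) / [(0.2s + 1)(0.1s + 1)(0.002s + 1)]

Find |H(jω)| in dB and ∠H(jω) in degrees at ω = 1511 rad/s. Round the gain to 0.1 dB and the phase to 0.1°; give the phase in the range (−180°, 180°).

-44.0 dB, -72.0°

At ω = 1511 rad/s:
zero (1 + j1511·0.5) = 1 + j755.5 → |·| ≈ 755.5, ∠ ≈ 89.92°
zero (1 + j1511·0.05) = 1 + j75.55 → |·| ≈ 75.557, ∠ ≈ 89.24°
pole (1 + j1511·0.2) = 1 + j302.2 → |·| ≈ 302.2, ∠ ≈ 89.81°
pole (1 + j1511·0.1) = 1 + j151.1 → |·| ≈ 151.1, ∠ ≈ 89.62°
pole (1 + j1511·0.002) = 1 + j3.022 → |·| ≈ 3.1832, ∠ ≈ 71.69°
|H| = 0.016 · 755.5 · 75.557 / (302.2 · 151.1 · 3.1832) ≈ 0.0062836
Gain = 20 log₁₀(0.0062836) ≈ -44.04 dB
∠H = (89.92° + 89.24°) − (89.81° + 89.62° + 71.69°) = -71.96°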